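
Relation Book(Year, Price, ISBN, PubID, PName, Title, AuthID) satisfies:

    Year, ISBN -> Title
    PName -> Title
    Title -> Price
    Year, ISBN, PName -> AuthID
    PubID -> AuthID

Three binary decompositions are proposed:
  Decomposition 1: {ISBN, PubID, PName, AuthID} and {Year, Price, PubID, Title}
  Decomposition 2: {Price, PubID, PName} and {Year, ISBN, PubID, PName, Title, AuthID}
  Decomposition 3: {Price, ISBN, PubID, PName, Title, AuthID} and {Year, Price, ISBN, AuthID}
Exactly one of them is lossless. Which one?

Decomposition 1: common = {PubID}, closure = {PubID, AuthID} → lossy.
Decomposition 2: common = {PubID, PName}, closure = {Price, PubID, PName, Title, AuthID} → lossless.
Decomposition 3: common = {Price, ISBN, AuthID}, closure = {Price, ISBN, AuthID} → lossy.

Decomposition 2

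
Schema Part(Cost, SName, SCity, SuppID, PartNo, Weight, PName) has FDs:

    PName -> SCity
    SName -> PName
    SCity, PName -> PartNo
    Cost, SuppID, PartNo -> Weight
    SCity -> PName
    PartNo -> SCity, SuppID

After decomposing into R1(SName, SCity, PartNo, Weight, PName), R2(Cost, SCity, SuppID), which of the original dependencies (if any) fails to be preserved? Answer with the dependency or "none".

Check Cost, SuppID, PartNo → Weight: no single fragment contains all of {Cost, SuppID, PartNo, Weight}, and the restricted closure of {Cost, SuppID, PartNo} across the fragments never reaches {Weight}.
PName → SCity is preserved.
SName → PName is preserved.
SCity, PName → PartNo is preserved.
SCity → PName is preserved.
PartNo → SCity, SuppID is preserved.

Cost, SuppID, PartNo -> Weight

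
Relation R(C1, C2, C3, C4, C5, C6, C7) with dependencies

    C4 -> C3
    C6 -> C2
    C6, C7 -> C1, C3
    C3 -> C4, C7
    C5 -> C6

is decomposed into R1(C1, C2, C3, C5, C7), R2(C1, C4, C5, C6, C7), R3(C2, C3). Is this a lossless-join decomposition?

Chase test. Columns are C1, C2, C3, C4, C5, C6, C7; row i has aⱼ where attribute j ∈ Ri, else bᵢⱼ.
Initial tableau (one row per fragment):
  row 1: a1 a2 a3 b14 a5 b16 a7
  row 2: a1 b22 b23 a4 a5 a6 a7
  row 3: b31 a2 a3 b34 b35 b36 b37
Rows 1 and 3 agree on C3; apply C3→C4, C7 and equate their C4, C7 entries.
Rows 1 and 2 agree on C5; apply C5→C6 and equate their C6 entries.
Rows 1 and 2 agree on C6; apply C6→C2 and equate their C2 entries.
Rows 1 and 2 agree on C6, C7; apply C6, C7→C1, C3 and equate their C1, C3 entries.
Rows 1 and 2 agree on C3; apply C3→C4, C7 and equate their C4, C7 entries.
Row 1 is now all distinguished symbols — the join is lossless.

Yes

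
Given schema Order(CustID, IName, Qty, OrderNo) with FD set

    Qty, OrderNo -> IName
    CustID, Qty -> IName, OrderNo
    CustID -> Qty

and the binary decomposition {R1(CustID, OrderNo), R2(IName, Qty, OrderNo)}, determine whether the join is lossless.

Common attributes: R1 ∩ R2 = {OrderNo}.
No dependency enlarges {OrderNo}, so (OrderNo)⁺ = {OrderNo}.
The closure contains neither all of R1 = {CustID, OrderNo} nor all of R2 = {IName, Qty, OrderNo}, so the common attributes are not a superkey of either fragment. The join is lossy.

No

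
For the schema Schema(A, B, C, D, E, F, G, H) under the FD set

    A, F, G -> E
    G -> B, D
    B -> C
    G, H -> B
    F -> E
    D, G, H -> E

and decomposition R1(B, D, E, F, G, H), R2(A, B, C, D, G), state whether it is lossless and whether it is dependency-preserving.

lossy but dependency-preserving

Lossless test: (B, D, G)⁺ = {B, C, D, G}, which is a superkey of neither fragment — lossy.
Dependency preservation: A, F, G → E is not contained in any single fragment, but the restricted closure of its left-hand side across the fragments still reaches the right-hand side; the remaining FDs each lie inside some fragment. All dependencies are preserved.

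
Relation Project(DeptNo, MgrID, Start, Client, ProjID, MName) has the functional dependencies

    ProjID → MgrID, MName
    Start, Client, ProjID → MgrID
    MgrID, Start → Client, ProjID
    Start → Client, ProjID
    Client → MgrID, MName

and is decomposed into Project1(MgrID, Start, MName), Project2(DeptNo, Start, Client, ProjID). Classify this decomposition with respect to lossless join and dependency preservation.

Lossless test: (Start)⁺ = {MgrID, Start, Client, ProjID, MName}, which contains all of one fragment — lossless.
Dependency preservation: the restricted closure of {ProjID} across the fragments never reaches {MgrID, MName}, so ProjID → MgrID, MName cannot be enforced without a join — not preserved.

lossless but not dependency-preserving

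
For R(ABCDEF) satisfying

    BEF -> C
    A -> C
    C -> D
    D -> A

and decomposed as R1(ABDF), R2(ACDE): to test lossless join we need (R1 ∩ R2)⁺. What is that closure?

R1 ∩ R2 = {AD}.
A → C applies, adding C
Closure: {ACD}.

ACD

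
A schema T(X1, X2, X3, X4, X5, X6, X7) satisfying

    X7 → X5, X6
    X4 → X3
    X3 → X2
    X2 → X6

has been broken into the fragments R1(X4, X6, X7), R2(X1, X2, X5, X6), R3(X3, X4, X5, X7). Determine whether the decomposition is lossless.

Chase test. Columns are X1, X2, X3, X4, X5, X6, X7; row i has aⱼ where attribute j ∈ Ri, else bᵢⱼ.
Initial tableau (one row per fragment):
  row 1: b11 b12 b13 a4 b15 a6 a7
  row 2: a1 a2 b23 b24 a5 a6 b27
  row 3: b31 b32 a3 a4 a5 b36 a7
Rows 1 and 3 agree on X7; apply X7→X5, X6 and equate their X5, X6 entries.
Rows 1 and 3 agree on X4; apply X4→X3 and equate their X3 entries.
Rows 1 and 3 agree on X3; apply X3→X2 and equate their X2 entries.
No row becomes fully distinguished — the join is lossy.

No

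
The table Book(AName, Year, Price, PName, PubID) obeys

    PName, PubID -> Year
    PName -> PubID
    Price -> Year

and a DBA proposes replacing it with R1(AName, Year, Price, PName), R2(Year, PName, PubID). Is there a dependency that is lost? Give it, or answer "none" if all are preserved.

PName, PubID → Year lies within R2.
PName → PubID lies within R2.
Price → Year lies within R1.
Every dependency is enforceable on the fragments, so the decomposition is dependency-preserving.

none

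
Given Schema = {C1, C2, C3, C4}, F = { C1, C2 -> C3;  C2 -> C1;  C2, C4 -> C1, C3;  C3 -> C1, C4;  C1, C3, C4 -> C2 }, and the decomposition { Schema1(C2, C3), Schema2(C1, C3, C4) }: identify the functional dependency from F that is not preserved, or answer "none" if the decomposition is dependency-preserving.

none

C1, C2 → C3: restricted closure across fragments reaches C3.
C2 → C1: restricted closure across fragments reaches C1.
C2, C4 → C1, C3: restricted closure across fragments reaches C1, C3.
C3 → C1, C4 lies within Schema2.
C1, C3, C4 → C2: restricted closure across fragments reaches C2.
Every dependency is enforceable on the fragments, so the decomposition is dependency-preserving.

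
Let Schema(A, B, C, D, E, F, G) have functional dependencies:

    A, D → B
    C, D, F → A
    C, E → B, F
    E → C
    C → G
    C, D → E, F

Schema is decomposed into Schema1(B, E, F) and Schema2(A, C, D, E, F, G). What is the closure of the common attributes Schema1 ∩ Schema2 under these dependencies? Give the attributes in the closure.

B, C, E, F, G

Schema1 ∩ Schema2 = {E, F}.
E → C applies, adding C
C → G applies, adding G
C, E → B, F applies, adding B
Closure: {B, C, E, F, G}.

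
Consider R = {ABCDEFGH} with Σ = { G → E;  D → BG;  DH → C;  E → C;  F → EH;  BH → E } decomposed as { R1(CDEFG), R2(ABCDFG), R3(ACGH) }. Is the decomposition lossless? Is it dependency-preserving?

Lossless test (chase): Rows 1 and 2 agree on G; apply G→E and equate their E entries. Rows 1 and 3 agree on G; apply G→E and equate their E entries. Rows 1 and 2 agree on D; apply D→BG and equate their BG entries. Rows 1 and 2 agree on F; apply F→EH and equate their EH entries. No row becomes fully distinguished — the join is lossy.
Dependency preservation: the restricted closure of {F} across the fragments never reaches {EH}, so F → EH cannot be enforced without a join — not preserved.

lossy and not dependency-preserving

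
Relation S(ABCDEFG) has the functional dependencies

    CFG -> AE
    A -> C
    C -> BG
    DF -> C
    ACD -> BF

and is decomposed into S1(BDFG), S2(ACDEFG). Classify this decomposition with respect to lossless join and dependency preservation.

lossless but not dependency-preserving

Lossless test: (DFG)⁺ = {ABCDEFG}, which contains all of one fragment — lossless.
Dependency preservation: the restricted closure of {C} across the fragments never reaches {BG}, so C → BG cannot be enforced without a join — not preserved.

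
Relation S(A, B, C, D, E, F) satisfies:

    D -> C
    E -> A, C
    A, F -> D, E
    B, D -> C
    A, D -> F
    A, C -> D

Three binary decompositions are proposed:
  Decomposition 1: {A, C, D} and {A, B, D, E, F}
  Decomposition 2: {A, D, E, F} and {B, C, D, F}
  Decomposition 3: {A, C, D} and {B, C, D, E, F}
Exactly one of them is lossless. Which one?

Decomposition 1

Decomposition 1: common = {A, D}, closure = {A, C, D, E, F} → lossless.
Decomposition 2: common = {D, F}, closure = {C, D, F} → lossy.
Decomposition 3: common = {C, D}, closure = {C, D} → lossy.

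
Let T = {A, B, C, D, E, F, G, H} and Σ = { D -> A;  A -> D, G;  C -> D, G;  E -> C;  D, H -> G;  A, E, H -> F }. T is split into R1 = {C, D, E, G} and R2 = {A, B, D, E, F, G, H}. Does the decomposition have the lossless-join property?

Yes

Common attributes: R1 ∩ R2 = {D, E, G}.
Closure of {D, E, G}: D → A applies, adding A; E → C applies, adding C. So (D, E, G)⁺ = {A, C, D, E, G}.
This closure contains every attribute of R1, so R1 ∩ R2 → R1. The join is lossless.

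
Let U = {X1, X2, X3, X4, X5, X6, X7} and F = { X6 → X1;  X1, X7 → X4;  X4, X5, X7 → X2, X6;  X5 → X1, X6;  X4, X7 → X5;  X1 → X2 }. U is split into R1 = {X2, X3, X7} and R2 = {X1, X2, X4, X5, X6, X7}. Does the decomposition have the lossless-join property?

Common attributes: R1 ∩ R2 = {X2, X7}.
No dependency enlarges {X2, X7}, so (X2, X7)⁺ = {X2, X7}.
The closure contains neither all of R1 = {X2, X3, X7} nor all of R2 = {X1, X2, X4, X5, X6, X7}, so the common attributes are not a superkey of either fragment. The join is lossy.

No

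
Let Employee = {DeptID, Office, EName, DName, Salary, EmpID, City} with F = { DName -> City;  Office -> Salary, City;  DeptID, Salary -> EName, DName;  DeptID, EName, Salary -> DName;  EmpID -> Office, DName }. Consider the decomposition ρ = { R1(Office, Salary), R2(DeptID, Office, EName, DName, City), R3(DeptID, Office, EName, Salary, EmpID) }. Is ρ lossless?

Chase test. Columns are DeptID, Office, EName, DName, Salary, EmpID, City; row i has aⱼ where attribute j ∈ Ri, else bᵢⱼ.
Initial tableau (one row per fragment):
  row 1: b11 a2 b13 b14 a5 b16 b17
  row 2: a1 a2 a3 a4 b25 b26 a7
  row 3: a1 a2 a3 b34 a5 a6 b37
Rows 1 and 2 agree on Office; apply Office→Salary, City and equate their Salary, City entries.
Rows 1 and 3 agree on Office; apply Office→Salary, City and equate their Salary, City entries.
Rows 2 and 3 agree on DeptID, Salary; apply DeptID, Salary→EName, DName and equate their EName, DName entries.
Row 3 is now all distinguished symbols — the join is lossless.

Yes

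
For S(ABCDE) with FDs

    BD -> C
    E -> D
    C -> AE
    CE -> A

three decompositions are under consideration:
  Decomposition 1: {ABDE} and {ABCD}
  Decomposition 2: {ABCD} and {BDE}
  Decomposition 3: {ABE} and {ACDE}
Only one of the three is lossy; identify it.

Decomposition 3

Decomposition 1: common = {ABD}, closure = {ABCDE} → lossless.
Decomposition 2: common = {BD}, closure = {ABCDE} → lossless.
Decomposition 3: common = {AE}, closure = {ADE} → lossy.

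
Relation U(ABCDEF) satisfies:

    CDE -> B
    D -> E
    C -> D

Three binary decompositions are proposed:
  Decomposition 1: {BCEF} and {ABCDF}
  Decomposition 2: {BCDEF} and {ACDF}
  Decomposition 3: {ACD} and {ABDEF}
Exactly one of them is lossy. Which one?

Decomposition 1: common = {BCF}, closure = {BCDEF} → lossless.
Decomposition 2: common = {CDF}, closure = {BCDEF} → lossless.
Decomposition 3: common = {AD}, closure = {ADE} → lossy.

Decomposition 3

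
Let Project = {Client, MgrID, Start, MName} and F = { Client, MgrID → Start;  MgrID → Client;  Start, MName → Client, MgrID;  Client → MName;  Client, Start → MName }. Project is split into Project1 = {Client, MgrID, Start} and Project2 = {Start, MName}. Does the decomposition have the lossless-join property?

Common attributes: Project1 ∩ Project2 = {Start}.
No dependency enlarges {Start}, so (Start)⁺ = {Start}.
The closure contains neither all of Project1 = {Client, MgrID, Start} nor all of Project2 = {Start, MName}, so the common attributes are not a superkey of either fragment. The join is lossy.

No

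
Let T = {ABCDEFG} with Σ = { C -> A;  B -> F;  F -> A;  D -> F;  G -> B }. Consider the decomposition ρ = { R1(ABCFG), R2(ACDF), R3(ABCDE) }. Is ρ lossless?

No

Chase test. Columns are ABCDEFG; row i has aⱼ where attribute j ∈ Ri, else bᵢⱼ.
Initial tableau (one row per fragment):
  row 1: a1 a2 a3 b14 b15 a6 a7
  row 2: a1 b22 a3 a4 b25 a6 b27
  row 3: a1 a2 a3 a4 a5 b36 b37
Rows 1 and 3 agree on B; apply B→F and equate their F entries.
No row becomes fully distinguished — the join is lossy.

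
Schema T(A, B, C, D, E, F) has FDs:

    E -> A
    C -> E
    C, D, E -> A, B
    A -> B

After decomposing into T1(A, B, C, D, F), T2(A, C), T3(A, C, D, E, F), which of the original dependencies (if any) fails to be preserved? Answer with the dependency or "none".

E → A lies within T3.
C → E lies within T3.
C, D, E → A, B: restricted closure across fragments reaches A, B.
A → B lies within T1.
Every dependency is enforceable on the fragments, so the decomposition is dependency-preserving.

none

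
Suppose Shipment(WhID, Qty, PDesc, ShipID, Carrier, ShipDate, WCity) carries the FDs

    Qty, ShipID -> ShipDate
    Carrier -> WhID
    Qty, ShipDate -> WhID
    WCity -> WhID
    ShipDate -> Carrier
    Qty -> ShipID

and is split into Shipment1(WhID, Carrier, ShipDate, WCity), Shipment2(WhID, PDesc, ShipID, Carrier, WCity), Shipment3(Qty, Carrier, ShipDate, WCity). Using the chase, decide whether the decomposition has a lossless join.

No

Chase test. Columns are WhID, Qty, PDesc, ShipID, Carrier, ShipDate, WCity; row i has aⱼ where attribute j ∈ Shipmenti, else bᵢⱼ.
Initial tableau (one row per fragment):
  row 1: a1 b12 b13 b14 a5 a6 a7
  row 2: a1 b22 a3 a4 a5 b26 a7
  row 3: b31 a2 b33 b34 a5 a6 a7
Rows 1 and 3 agree on Carrier; apply Carrier→WhID and equate their WhID entries.
No row becomes fully distinguished — the join is lossy.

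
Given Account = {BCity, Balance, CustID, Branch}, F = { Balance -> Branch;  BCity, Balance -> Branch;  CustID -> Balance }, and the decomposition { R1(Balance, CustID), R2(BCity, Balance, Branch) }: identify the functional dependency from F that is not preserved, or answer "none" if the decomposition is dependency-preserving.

Balance → Branch lies within R2.
BCity, Balance → Branch lies within R2.
CustID → Balance lies within R1.
Every dependency is enforceable on the fragments, so the decomposition is dependency-preserving.

none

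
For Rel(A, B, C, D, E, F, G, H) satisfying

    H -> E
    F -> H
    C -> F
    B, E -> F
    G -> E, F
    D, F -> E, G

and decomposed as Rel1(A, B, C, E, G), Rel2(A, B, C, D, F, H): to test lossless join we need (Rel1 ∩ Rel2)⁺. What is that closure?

Rel1 ∩ Rel2 = {A, B, C}.
C → F applies, adding F
F → H applies, adding H
H → E applies, adding E
Closure: {A, B, C, E, F, H}.

A, B, C, E, F, H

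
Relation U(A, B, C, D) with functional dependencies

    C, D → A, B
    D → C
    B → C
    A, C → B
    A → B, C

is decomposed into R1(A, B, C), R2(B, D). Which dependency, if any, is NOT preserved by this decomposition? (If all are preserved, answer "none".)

C, D → A, B

Check C, D → A, B: no single fragment contains all of {A, B, C, D}, and the restricted closure of {C, D} across the fragments never reaches {A, B}.
D → C is preserved.
B → C is preserved.
A, C → B is preserved.
A → B, C is preserved.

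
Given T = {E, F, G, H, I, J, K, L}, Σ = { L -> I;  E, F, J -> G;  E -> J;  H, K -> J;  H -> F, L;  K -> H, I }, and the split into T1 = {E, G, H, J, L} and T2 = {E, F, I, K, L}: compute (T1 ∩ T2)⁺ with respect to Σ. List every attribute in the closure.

T1 ∩ T2 = {E, L}.
L → I applies, adding I
E → J applies, adding J
Closure: {E, I, J, L}.

E, I, J, L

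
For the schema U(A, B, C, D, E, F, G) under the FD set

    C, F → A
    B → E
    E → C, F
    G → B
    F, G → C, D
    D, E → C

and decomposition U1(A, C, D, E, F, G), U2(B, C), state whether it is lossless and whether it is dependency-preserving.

Lossless test: (C)⁺ = {C}, which is a superkey of neither fragment — lossy.
Dependency preservation: the restricted closure of {B} across the fragments never reaches {E}, so B → E cannot be enforced without a join — not preserved.

lossy and not dependency-preserving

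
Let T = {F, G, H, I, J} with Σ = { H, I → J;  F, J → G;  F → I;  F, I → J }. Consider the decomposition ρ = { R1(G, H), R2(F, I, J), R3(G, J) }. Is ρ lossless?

No

Chase test. Columns are F, G, H, I, J; row i has aⱼ where attribute j ∈ Ri, else bᵢⱼ.
Initial tableau (one row per fragment):
  row 1: b11 a2 a3 b14 b15
  row 2: a1 b22 b23 a4 a5
  row 3: b31 a2 b33 b34 a5
No row becomes fully distinguished — the join is lossy.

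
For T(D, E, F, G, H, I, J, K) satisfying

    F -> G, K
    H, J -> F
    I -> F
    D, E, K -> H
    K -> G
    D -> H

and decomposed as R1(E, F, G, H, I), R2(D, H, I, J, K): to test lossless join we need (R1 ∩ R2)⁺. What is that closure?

R1 ∩ R2 = {H, I}.
I → F applies, adding F
F → G, K applies, adding G, K
Closure: {F, G, H, I, K}.

F, G, H, I, K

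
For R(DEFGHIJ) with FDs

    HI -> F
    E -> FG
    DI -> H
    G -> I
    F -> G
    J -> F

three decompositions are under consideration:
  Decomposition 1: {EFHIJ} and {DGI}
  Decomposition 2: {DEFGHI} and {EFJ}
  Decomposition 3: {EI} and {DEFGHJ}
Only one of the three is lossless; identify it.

Decomposition 1: common = {I}, closure = {I} → lossy.
Decomposition 2: common = {EF}, closure = {EFGI} → lossy.
Decomposition 3: common = {E}, closure = {EFGI} → lossless.

Decomposition 3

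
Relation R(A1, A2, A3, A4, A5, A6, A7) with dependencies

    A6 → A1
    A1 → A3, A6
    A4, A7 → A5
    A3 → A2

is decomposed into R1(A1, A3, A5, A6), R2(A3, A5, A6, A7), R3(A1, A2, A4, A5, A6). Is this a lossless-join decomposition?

Chase test. Columns are A1, A2, A3, A4, A5, A6, A7; row i has aⱼ where attribute j ∈ Ri, else bᵢⱼ.
Initial tableau (one row per fragment):
  row 1: a1 b12 a3 b14 a5 a6 b17
  row 2: b21 b22 a3 b24 a5 a6 a7
  row 3: a1 a2 b33 a4 a5 a6 b37
Rows 1 and 2 agree on A6; apply A6→A1 and equate their A1 entries.
Rows 1 and 3 agree on A1; apply A1→A3, A6 and equate their A3, A6 entries.
Rows 1 and 2 agree on A3; apply A3→A2 and equate their A2 entries.
Rows 1 and 3 agree on A3; apply A3→A2 and equate their A2 entries.
No row becomes fully distinguished — the join is lossy.

No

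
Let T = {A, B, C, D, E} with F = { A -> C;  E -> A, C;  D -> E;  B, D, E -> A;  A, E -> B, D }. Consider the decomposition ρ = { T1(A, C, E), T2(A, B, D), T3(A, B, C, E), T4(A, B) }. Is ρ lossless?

Chase test. Columns are A, B, C, D, E; row i has aⱼ where attribute j ∈ Ti, else bᵢⱼ.
Initial tableau (one row per fragment):
  row 1: a1 b12 a3 b14 a5
  row 2: a1 a2 b23 a4 b25
  row 3: a1 a2 a3 b34 a5
  row 4: a1 a2 b43 b44 b45
Rows 1 and 2 agree on A; apply A→C and equate their C entries.
Rows 1 and 4 agree on A; apply A→C and equate their C entries.
Rows 1 and 3 agree on A, E; apply A, E→B, D and equate their B, D entries.
No row becomes fully distinguished — the join is lossy.

No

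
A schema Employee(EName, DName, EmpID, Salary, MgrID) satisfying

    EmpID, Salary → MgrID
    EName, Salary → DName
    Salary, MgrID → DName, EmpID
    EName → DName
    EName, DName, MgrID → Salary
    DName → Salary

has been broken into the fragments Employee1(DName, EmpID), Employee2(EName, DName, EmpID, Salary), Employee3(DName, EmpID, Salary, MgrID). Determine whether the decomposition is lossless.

Yes

Chase test. Columns are EName, DName, EmpID, Salary, MgrID; row i has aⱼ where attribute j ∈ Employeei, else bᵢⱼ.
Initial tableau (one row per fragment):
  row 1: b11 a2 a3 b14 b15
  row 2: a1 a2 a3 a4 b25
  row 3: b31 a2 a3 a4 a5
Rows 2 and 3 agree on EmpID, Salary; apply EmpID, Salary→MgrID and equate their MgrID entries.
Rows 1 and 2 agree on DName; apply DName→Salary and equate their Salary entries.
Rows 1 and 2 agree on EmpID, Salary; apply EmpID, Salary→MgrID and equate their MgrID entries.
Row 2 is now all distinguished symbols — the join is lossless.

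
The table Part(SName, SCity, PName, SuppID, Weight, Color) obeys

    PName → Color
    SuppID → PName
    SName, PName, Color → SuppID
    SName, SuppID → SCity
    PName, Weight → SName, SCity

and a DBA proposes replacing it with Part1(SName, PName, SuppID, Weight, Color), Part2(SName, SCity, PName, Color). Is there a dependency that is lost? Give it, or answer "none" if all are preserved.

none

PName → Color lies within Part1.
SuppID → PName lies within Part1.
SName, PName, Color → SuppID lies within Part1.
SName, SuppID → SCity: restricted closure across fragments reaches SCity.
PName, Weight → SName, SCity: restricted closure across fragments reaches SName, SCity.
Every dependency is enforceable on the fragments, so the decomposition is dependency-preserving.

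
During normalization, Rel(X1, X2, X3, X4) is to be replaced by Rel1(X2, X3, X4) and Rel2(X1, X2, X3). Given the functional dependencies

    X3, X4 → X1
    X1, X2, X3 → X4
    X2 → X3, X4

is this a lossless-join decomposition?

Common attributes: Rel1 ∩ Rel2 = {X2, X3}.
Closure of {X2, X3}: X2 → X3, X4 applies, adding X4; X3, X4 → X1 applies, adding X1. So (X2, X3)⁺ = {X1, X2, X3, X4}.
This closure contains every attribute of Rel1, so Rel1 ∩ Rel2 → Rel1. The join is lossless.

Yes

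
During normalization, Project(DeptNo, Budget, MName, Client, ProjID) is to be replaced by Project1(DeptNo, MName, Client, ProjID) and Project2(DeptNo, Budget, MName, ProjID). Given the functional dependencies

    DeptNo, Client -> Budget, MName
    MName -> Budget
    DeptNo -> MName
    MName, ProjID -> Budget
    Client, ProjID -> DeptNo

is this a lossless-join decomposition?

Common attributes: Project1 ∩ Project2 = {DeptNo, MName, ProjID}.
Closure of {DeptNo, MName, ProjID}: MName → Budget applies, adding Budget. So (DeptNo, MName, ProjID)⁺ = {DeptNo, Budget, MName, ProjID}.
This closure contains every attribute of Project2, so Project1 ∩ Project2 → Project2. The join is lossless.

Yes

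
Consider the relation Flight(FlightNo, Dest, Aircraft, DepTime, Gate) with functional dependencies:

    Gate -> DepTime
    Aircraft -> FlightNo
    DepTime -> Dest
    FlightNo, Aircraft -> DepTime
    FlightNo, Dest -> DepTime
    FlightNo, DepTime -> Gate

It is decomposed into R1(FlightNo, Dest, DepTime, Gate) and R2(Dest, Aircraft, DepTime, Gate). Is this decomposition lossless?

Common attributes: R1 ∩ R2 = {Dest, DepTime, Gate}.
No dependency enlarges {Dest, DepTime, Gate}, so (Dest, DepTime, Gate)⁺ = {Dest, DepTime, Gate}.
The closure contains neither all of R1 = {FlightNo, Dest, DepTime, Gate} nor all of R2 = {Dest, Aircraft, DepTime, Gate}, so the common attributes are not a superkey of either fragment. The join is lossy.

No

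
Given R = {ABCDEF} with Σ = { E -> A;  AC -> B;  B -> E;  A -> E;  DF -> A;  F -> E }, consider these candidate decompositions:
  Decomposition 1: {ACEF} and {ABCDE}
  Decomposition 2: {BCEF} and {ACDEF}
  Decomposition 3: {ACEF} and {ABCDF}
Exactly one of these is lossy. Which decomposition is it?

Decomposition 1: common = {ACE}, closure = {ABCE} → lossy.
Decomposition 2: common = {CEF}, closure = {ABCEF} → lossless.
Decomposition 3: common = {ACF}, closure = {ABCEF} → lossless.

Decomposition 1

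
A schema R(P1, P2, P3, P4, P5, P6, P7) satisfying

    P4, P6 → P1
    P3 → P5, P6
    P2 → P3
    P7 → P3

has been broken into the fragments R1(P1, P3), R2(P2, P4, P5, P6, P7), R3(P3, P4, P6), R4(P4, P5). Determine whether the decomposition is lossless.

Chase test. Columns are P1, P2, P3, P4, P5, P6, P7; row i has aⱼ where attribute j ∈ Ri, else bᵢⱼ.
Initial tableau (one row per fragment):
  row 1: a1 b12 a3 b14 b15 b16 b17
  row 2: b21 a2 b23 a4 a5 a6 a7
  row 3: b31 b32 a3 a4 b35 a6 b37
  row 4: b41 b42 b43 a4 a5 b46 b47
Rows 2 and 3 agree on P4, P6; apply P4, P6→P1 and equate their P1 entries.
Rows 1 and 3 agree on P3; apply P3→P5, P6 and equate their P5, P6 entries.
No row becomes fully distinguished — the join is lossy.

No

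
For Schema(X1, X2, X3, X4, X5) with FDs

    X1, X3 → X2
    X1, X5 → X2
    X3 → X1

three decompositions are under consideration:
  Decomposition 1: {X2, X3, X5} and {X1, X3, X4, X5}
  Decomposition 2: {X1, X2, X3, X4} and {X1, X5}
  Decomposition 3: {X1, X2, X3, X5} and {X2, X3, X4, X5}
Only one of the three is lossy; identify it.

Decomposition 1: common = {X3, X5}, closure = {X1, X2, X3, X5} → lossless.
Decomposition 2: common = {X1}, closure = {X1} → lossy.
Decomposition 3: common = {X2, X3, X5}, closure = {X1, X2, X3, X5} → lossless.

Decomposition 2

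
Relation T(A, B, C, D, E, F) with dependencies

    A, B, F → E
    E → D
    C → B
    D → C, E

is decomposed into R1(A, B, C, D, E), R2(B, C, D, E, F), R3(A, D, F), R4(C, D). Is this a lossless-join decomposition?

Yes

Chase test. Columns are A, B, C, D, E, F; row i has aⱼ where attribute j ∈ Ri, else bᵢⱼ.
Initial tableau (one row per fragment):
  row 1: a1 a2 a3 a4 a5 b16
  row 2: b21 a2 a3 a4 a5 a6
  row 3: a1 b32 b33 a4 b35 a6
  row 4: b41 b42 a3 a4 b45 b46
Rows 1 and 4 agree on C; apply C→B and equate their B entries.
Rows 1 and 3 agree on D; apply D→C, E and equate their C, E entries.
Rows 1 and 4 agree on D; apply D→C, E and equate their C, E entries.
Rows 1 and 3 agree on C; apply C→B and equate their B entries.
Row 3 is now all distinguished symbols — the join is lossless.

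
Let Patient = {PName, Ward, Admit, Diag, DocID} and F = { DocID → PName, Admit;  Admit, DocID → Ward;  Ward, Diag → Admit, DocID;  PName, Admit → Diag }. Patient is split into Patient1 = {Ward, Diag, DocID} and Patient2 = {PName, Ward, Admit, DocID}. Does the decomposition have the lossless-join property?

Common attributes: Patient1 ∩ Patient2 = {Ward, DocID}.
Closure of {Ward, DocID}: DocID → PName, Admit applies, adding PName, Admit; PName, Admit → Diag applies, adding Diag. So (Ward, DocID)⁺ = {PName, Ward, Admit, Diag, DocID}.
This closure contains every attribute of Patient1, so Patient1 ∩ Patient2 → Patient1. The join is lossless.

Yes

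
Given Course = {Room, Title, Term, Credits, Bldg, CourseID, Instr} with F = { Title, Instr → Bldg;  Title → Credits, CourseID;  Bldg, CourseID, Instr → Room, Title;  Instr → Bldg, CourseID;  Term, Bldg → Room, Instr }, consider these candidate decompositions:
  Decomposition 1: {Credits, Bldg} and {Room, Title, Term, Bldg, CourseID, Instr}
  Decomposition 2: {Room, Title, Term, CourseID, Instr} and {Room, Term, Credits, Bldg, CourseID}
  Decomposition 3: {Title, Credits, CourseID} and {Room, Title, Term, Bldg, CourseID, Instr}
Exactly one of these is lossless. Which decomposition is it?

Decomposition 3

Decomposition 1: common = {Bldg}, closure = {Bldg} → lossy.
Decomposition 2: common = {Room, Term, CourseID}, closure = {Room, Term, CourseID} → lossy.
Decomposition 3: common = {Title, CourseID}, closure = {Title, Credits, CourseID} → lossless.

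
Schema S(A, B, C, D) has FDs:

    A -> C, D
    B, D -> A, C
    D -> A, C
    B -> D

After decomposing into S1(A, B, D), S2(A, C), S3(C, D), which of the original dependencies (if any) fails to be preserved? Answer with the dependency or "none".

none

A → C, D: restricted closure across fragments reaches C, D.
B, D → A, C: restricted closure across fragments reaches A, C.
D → A, C: restricted closure across fragments reaches A, C.
B → D lies within S1.
Every dependency is enforceable on the fragments, so the decomposition is dependency-preserving.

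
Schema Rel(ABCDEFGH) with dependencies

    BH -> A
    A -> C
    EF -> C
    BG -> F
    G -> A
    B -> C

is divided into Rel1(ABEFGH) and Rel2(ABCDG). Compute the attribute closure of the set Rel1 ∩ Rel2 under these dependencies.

Rel1 ∩ Rel2 = {ABG}.
A → C applies, adding C
BG → F applies, adding F
Closure: {ABCFG}.

ABCFG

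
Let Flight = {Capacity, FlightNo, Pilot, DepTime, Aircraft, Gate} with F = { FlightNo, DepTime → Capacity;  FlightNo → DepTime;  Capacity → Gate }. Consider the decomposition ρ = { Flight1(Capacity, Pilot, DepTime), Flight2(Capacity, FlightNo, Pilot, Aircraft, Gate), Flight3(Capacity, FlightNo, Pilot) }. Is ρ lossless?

Chase test. Columns are Capacity, FlightNo, Pilot, DepTime, Aircraft, Gate; row i has aⱼ where attribute j ∈ Flighti, else bᵢⱼ.
Initial tableau (one row per fragment):
  row 1: a1 b12 a3 a4 b15 b16
  row 2: a1 a2 a3 b24 a5 a6
  row 3: a1 a2 a3 b34 b35 b36
Rows 2 and 3 agree on FlightNo; apply FlightNo→DepTime and equate their DepTime entries.
Rows 1 and 2 agree on Capacity; apply Capacity→Gate and equate their Gate entries.
Rows 1 and 3 agree on Capacity; apply Capacity→Gate and equate their Gate entries.
No row becomes fully distinguished — the join is lossy.

No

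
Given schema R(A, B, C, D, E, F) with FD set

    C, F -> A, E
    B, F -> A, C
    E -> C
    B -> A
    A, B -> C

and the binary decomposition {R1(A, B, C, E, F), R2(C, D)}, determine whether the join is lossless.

Common attributes: R1 ∩ R2 = {C}.
No dependency enlarges {C}, so (C)⁺ = {C}.
The closure contains neither all of R1 = {A, B, C, E, F} nor all of R2 = {C, D}, so the common attributes are not a superkey of either fragment. The join is lossy.

No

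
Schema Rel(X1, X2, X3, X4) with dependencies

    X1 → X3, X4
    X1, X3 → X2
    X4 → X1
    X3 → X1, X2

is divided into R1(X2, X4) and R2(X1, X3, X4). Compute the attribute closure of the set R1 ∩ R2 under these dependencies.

R1 ∩ R2 = {X4}.
X4 → X1 applies, adding X1
X1 → X3, X4 applies, adding X3
X1, X3 → X2 applies, adding X2
Closure: {X1, X2, X3, X4}.

X1, X2, X3, X4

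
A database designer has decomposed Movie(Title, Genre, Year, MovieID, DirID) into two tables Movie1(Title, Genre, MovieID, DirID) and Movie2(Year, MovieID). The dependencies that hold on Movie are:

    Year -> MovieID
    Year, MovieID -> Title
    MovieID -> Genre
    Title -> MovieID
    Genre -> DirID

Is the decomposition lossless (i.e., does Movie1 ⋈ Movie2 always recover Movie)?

No

Common attributes: Movie1 ∩ Movie2 = {MovieID}.
Closure of {MovieID}: MovieID → Genre applies, adding Genre; Genre → DirID applies, adding DirID. So (MovieID)⁺ = {Genre, MovieID, DirID}.
The closure contains neither all of Movie1 = {Title, Genre, MovieID, DirID} nor all of Movie2 = {Year, MovieID}, so the common attributes are not a superkey of either fragment. The join is lossy.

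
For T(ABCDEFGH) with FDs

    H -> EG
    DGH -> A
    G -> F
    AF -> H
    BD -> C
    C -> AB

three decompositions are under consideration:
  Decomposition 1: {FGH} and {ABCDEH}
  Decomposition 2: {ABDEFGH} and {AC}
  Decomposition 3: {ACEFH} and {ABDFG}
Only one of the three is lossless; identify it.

Decomposition 1: common = {H}, closure = {EFGH} → lossless.
Decomposition 2: common = {A}, closure = {A} → lossy.
Decomposition 3: common = {AF}, closure = {AEFGH} → lossy.

Decomposition 1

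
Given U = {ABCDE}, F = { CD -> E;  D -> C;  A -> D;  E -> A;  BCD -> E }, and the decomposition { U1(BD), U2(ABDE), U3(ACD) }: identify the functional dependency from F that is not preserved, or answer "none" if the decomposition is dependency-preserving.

CD → E: restricted closure across fragments reaches E.
D → C lies within U3.
A → D lies within U2.
E → A lies within U2.
BCD → E: restricted closure across fragments reaches E.
Every dependency is enforceable on the fragments, so the decomposition is dependency-preserving.

none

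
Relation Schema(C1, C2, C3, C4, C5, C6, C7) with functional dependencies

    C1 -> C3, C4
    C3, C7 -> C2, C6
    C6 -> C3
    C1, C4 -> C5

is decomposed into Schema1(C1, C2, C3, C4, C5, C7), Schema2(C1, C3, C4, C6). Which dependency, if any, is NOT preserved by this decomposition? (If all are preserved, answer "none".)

C3, C7 -> C2, C6

Check C3, C7 → C2, C6: no single fragment contains all of {C2, C3, C6, C7}, and the restricted closure of {C3, C7} across the fragments never reaches {C2, C6}.
C1 → C3, C4 is preserved.
C6 → C3 is preserved.
C1, C4 → C5 is preserved.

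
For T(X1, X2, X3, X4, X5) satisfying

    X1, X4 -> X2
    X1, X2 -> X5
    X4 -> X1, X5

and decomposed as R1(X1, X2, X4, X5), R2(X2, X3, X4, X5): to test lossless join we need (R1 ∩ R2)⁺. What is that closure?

R1 ∩ R2 = {X2, X4, X5}.
X4 → X1, X5 applies, adding X1
Closure: {X1, X2, X4, X5}.

X1, X2, X4, X5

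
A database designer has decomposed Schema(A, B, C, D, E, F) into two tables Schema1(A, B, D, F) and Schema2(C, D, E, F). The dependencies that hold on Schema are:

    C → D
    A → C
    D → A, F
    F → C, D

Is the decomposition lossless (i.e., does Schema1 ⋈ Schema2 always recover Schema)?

No

Common attributes: Schema1 ∩ Schema2 = {D, F}.
Closure of {D, F}: D → A, F applies, adding A; F → C, D applies, adding C. So (D, F)⁺ = {A, C, D, F}.
The closure contains neither all of Schema1 = {A, B, D, F} nor all of Schema2 = {C, D, E, F}, so the common attributes are not a superkey of either fragment. The join is lossy.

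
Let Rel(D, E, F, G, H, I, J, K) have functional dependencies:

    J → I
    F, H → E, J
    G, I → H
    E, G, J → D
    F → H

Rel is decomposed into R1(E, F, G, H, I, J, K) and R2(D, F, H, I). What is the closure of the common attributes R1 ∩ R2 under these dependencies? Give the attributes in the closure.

E, F, H, I, J

R1 ∩ R2 = {F, H, I}.
F, H → E, J applies, adding E, J
Closure: {E, F, H, I, J}.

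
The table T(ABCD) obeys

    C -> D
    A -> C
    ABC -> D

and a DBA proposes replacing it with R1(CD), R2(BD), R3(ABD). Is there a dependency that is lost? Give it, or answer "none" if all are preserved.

A -> C

Check A → C: no single fragment contains all of {AC}, and the restricted closure of {A} across the fragments never reaches {C}.
C → D is preserved.
ABC → D is preserved.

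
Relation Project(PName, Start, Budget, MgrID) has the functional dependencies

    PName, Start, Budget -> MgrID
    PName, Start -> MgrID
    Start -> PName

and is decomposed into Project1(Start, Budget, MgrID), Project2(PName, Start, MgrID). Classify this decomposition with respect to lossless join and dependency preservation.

Lossless test: (Start, MgrID)⁺ = {PName, Start, MgrID}, which contains all of one fragment — lossless.
Dependency preservation: PName, Start, Budget → MgrID is not contained in any single fragment, but the restricted closure of its left-hand side across the fragments still reaches the right-hand side; the remaining FDs each lie inside some fragment. All dependencies are preserved.

lossless and dependency-preserving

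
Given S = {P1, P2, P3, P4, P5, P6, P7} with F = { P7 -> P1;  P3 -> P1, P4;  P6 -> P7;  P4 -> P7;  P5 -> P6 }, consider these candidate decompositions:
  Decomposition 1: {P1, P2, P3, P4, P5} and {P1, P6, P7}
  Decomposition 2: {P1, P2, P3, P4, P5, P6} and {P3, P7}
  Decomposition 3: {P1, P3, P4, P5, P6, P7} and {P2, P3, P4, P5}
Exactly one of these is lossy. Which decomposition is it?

Decomposition 1

Decomposition 1: common = {P1}, closure = {P1} → lossy.
Decomposition 2: common = {P3}, closure = {P1, P3, P4, P7} → lossless.
Decomposition 3: common = {P3, P4, P5}, closure = {P1, P3, P4, P5, P6, P7} → lossless.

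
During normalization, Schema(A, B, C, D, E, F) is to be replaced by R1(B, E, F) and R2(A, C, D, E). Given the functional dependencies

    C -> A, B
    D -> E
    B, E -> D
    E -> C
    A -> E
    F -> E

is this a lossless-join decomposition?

Common attributes: R1 ∩ R2 = {E}.
Closure of {E}: E → C applies, adding C; C → A, B applies, adding A, B; B, E → D applies, adding D. So (E)⁺ = {A, B, C, D, E}.
This closure contains every attribute of R2, so R1 ∩ R2 → R2. The join is lossless.

Yes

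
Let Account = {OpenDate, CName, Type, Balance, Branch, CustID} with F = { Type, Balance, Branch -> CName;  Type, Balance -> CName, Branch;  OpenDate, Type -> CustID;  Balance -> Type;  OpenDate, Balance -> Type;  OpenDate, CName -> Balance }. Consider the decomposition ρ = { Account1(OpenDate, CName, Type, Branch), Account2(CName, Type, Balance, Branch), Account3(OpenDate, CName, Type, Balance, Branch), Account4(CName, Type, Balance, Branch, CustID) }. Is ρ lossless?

Chase test. Columns are OpenDate, CName, Type, Balance, Branch, CustID; row i has aⱼ where attribute j ∈ Accounti, else bᵢⱼ.
Initial tableau (one row per fragment):
  row 1: a1 a2 a3 b14 a5 b16
  row 2: b21 a2 a3 a4 a5 b26
  row 3: a1 a2 a3 a4 a5 b36
  row 4: b41 a2 a3 a4 a5 a6
Rows 1 and 3 agree on OpenDate, Type; apply OpenDate, Type→CustID and equate their CustID entries.
Rows 1 and 3 agree on OpenDate, CName; apply OpenDate, CName→Balance and equate their Balance entries.
No row becomes fully distinguished — the join is lossy.

No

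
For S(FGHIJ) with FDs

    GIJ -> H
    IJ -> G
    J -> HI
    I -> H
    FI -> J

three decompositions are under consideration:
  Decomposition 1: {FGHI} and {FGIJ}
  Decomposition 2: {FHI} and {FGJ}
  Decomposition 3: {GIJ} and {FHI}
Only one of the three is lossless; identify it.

Decomposition 1: common = {FGI}, closure = {FGHIJ} → lossless.
Decomposition 2: common = {F}, closure = {F} → lossy.
Decomposition 3: common = {I}, closure = {HI} → lossy.

Decomposition 1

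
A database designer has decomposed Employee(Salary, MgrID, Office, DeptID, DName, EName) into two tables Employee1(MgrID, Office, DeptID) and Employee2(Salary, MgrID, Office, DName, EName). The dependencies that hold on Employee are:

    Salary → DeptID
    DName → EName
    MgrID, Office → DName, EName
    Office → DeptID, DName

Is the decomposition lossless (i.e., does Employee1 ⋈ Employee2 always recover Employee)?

Yes

Common attributes: Employee1 ∩ Employee2 = {MgrID, Office}.
Closure of {MgrID, Office}: MgrID, Office → DName, EName applies, adding DName, EName; Office → DeptID, DName applies, adding DeptID. So (MgrID, Office)⁺ = {MgrID, Office, DeptID, DName, EName}.
This closure contains every attribute of Employee1, so Employee1 ∩ Employee2 → Employee1. The join is lossless.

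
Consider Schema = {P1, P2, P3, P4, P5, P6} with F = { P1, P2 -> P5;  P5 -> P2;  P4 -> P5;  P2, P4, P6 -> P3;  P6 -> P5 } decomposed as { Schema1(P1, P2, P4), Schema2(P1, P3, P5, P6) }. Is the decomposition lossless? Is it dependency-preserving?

lossy and not dependency-preserving

Lossless test: (P1)⁺ = {P1}, which is a superkey of neither fragment — lossy.
Dependency preservation: the restricted closure of {P1, P2} across the fragments never reaches {P5}, so P1, P2 → P5 cannot be enforced without a join — not preserved.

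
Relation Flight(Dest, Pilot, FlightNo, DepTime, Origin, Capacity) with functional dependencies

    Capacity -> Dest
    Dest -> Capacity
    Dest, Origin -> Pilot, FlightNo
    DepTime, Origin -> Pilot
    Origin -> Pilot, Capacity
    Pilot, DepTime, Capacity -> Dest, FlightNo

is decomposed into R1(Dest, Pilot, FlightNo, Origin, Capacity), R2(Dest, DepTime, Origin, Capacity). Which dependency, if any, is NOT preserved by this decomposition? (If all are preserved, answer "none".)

Pilot, DepTime, Capacity -> Dest, FlightNo

Check Pilot, DepTime, Capacity → Dest, FlightNo: no single fragment contains all of {Dest, Pilot, FlightNo, DepTime, Capacity}, and the restricted closure of {Pilot, DepTime, Capacity} across the fragments never reaches {Dest, FlightNo}.
Capacity → Dest is preserved.
Dest → Capacity is preserved.
Dest, Origin → Pilot, FlightNo is preserved.
DepTime, Origin → Pilot is preserved.
Origin → Pilot, Capacity is preserved.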